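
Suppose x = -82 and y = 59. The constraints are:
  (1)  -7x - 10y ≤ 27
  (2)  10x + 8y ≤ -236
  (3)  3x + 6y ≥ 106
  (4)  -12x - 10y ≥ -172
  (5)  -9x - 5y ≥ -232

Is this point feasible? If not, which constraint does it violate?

feasible

(1): -16 ≤ 27 ✓
(2): -348 ≤ -236 ✓
(3): 108 ≥ 106 ✓
(4): 394 ≥ -172 ✓
(5): 443 ≥ -232 ✓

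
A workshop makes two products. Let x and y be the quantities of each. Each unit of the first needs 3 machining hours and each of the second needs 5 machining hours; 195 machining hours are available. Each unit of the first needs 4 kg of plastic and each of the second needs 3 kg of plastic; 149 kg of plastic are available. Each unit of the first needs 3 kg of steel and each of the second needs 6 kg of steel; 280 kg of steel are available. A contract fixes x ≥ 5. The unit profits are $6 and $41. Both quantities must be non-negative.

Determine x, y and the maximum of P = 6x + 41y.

x = 5, y = 36, maximum P = 1506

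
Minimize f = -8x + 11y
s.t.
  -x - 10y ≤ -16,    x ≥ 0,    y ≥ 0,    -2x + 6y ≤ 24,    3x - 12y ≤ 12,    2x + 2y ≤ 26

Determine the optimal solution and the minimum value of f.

Extreme points and f = -8x + 11y:
  (0, 8/5) → f = 88/5
  (52/7, 6/7) → f = -50
  (0, 4) → f = 44
  (27/4, 25/4) → f = 59/4
  (56/5, 9/5) → f = -349/5

x = 56/5, y = 9/5, minimum f = -349/5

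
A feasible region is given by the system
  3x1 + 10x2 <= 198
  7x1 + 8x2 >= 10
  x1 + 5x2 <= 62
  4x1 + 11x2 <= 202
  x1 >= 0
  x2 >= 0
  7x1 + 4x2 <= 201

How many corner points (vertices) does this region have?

5

The feasible vertices (each the meet of two boundaries and inside every other half-plane) are:
  (0, 5/4)
  (10/7, 0)
  (0, 62/5)
  (757/31, 233/31)
  (201/7, 0)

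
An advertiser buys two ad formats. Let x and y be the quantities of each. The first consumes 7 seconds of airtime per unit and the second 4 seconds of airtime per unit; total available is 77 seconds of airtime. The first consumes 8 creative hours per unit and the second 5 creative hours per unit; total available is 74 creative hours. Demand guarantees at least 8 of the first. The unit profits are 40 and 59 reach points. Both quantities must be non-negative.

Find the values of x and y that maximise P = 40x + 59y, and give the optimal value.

x = 8, y = 2, maximum P = 438

Vertices and P = 40x + 59y:
  (37/4, 0) → P = 370
  (8, 0) → P = 320
  (8, 2) → P = 438

The optimum lies where 8x + 5y = 74 and x = 8.
Solving simultaneously gives x = 8, y = 2.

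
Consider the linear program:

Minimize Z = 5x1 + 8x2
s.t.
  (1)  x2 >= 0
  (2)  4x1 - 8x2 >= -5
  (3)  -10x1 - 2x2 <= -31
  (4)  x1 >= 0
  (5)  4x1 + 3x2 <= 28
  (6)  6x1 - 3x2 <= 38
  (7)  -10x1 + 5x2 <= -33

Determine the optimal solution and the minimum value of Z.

x1 = 33/10, x2 = 0, minimum Z = 33/2

Extreme points and Z = 5x1 + 8x2:
  (19/3, 0) → Z = 95/3
  (33/10, 0) → Z = 33/2
  (33/5, 8/15) → Z = 559/15
  (239/50, 74/25) → Z = 2379/50

At the optimal vertex, x2 = 0 and -10x1 + 5x2 = -33.
Solving simultaneously gives x1 = 33/10, x2 = 0.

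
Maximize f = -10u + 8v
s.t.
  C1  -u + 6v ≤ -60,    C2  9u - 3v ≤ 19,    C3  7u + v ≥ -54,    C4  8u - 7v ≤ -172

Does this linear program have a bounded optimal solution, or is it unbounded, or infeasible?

The boundaries -u + 6v = -60 and 9u - 3v = 19 meet at (-22/17, -521/51), but that point violates 8u - 7v ≤ -172. Every candidate vertex is excluded by some other constraint, so the feasible region is empty.

infeasible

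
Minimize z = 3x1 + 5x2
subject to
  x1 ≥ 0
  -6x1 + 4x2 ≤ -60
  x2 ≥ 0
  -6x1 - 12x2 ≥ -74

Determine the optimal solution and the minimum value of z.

x1 = 10, x2 = 0, minimum z = 30

Corner points and z = 3x1 + 5x2:
  (10, 0) → z = 30
  (127/12, 7/8) → z = 289/8
  (37/3, 0) → z = 37

The optimum lies where -6x1 + 4x2 = -60 and x2 = 0.
Solving simultaneously gives x1 = 10, x2 = 0.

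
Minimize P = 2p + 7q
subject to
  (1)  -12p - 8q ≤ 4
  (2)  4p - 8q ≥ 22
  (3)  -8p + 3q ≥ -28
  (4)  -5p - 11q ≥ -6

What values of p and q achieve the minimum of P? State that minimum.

p = 53/25, q = -92/25, minimum P = -538/25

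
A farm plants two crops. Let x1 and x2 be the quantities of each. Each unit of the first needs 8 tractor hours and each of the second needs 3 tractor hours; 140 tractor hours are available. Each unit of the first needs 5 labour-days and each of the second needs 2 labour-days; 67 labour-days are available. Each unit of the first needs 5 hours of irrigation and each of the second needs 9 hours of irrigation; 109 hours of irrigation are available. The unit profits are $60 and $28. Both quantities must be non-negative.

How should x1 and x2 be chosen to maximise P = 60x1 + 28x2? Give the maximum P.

x1 = 11, x2 = 6, maximum P = 828

Extreme points and P = 60x1 + 28x2:
  (0, 0) → P = 0
  (0, 109/9) → P = 3052/9
  (67/5, 0) → P = 804
  (11, 6) → P = 828

The optimum lies where 5x1 + 2x2 = 67 and 5x1 + 9x2 = 109.
Solving simultaneously gives x1 = 11, x2 = 6.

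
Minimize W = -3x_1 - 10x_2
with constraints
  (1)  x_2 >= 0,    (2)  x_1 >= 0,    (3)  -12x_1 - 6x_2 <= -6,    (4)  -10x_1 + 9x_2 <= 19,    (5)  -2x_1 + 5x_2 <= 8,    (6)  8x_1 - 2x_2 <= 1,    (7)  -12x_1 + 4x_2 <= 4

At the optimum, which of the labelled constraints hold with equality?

Vertices and W = -3x_1 - 10x_2:
  (0, 1) → W = -10
  (1/4, 1/2) → W = -23/4
  (7/12, 11/6) → W = -241/12
  (3/13, 22/13) → W = -229/13

The minimum is at (7/12, 11/6). Substituting into each constraint, equality holds for (5) and (6); the remaining constraints have slack.

(5) and (6)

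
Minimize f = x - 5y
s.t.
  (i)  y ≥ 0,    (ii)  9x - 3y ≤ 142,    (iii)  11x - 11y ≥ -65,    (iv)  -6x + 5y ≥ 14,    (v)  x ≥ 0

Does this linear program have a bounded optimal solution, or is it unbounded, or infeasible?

bounded optimum

Vertices and f = x - 5y:
  (171/11, 236/11) → f = -1009/11
  (0, 65/11) → f = -325/11
  (0, 14/5) → f = -14
The feasible region has finitely many vertices and no improving ray; the minimum is -1009/11 at (171/11, 236/11).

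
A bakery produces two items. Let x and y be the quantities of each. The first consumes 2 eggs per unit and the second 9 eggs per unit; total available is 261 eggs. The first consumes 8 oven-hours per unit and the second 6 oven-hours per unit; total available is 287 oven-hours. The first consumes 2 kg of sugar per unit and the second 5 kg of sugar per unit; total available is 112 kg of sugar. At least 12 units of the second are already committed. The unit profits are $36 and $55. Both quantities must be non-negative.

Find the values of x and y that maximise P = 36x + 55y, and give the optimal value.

Extreme points and P = 36x + 55y:
  (0, 112/5) → P = 1232
  (0, 12) → P = 660
  (26, 12) → P = 1596

The optimum lies where 2x + 5y = 112 and y = 12.
Solving simultaneously gives x = 26, y = 12.

x = 26, y = 12, maximum P = 1596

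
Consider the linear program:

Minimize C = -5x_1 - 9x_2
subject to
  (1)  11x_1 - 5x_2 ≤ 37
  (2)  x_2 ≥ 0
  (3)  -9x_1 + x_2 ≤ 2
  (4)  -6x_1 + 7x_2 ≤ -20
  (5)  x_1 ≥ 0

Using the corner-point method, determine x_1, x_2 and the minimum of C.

x_1 = 159/47, x_2 = 2/47, minimum C = -813/47

Feasible corners and C = -5x_1 - 9x_2:
  (37/11, 0) → C = -185/11
  (159/47, 2/47) → C = -813/47
  (10/3, 0) → C = -50/3

The optimum lies where 11x_1 - 5x_2 = 37 and -6x_1 + 7x_2 = -20.
Solving simultaneously gives x_1 = 159/47, x_2 = 2/47.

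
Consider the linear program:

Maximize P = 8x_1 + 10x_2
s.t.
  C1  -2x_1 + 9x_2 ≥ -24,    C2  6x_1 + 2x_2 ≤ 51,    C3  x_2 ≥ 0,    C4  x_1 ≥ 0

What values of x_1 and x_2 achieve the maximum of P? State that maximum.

Vertices and P = 8x_1 + 10x_2:
  (17/2, 0) → P = 68
  (0, 51/2) → P = 255
  (0, 0) → P = 0

x_1 = 0, x_2 = 51/2, maximum P = 255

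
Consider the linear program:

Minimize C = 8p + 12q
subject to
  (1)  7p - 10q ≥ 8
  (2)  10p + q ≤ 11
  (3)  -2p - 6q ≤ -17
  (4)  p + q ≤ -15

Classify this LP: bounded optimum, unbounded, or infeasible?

infeasible

The boundaries 7p - 10q = 8 and p + q = -15 meet at (-142/17, -113/17), but that point violates -2p - 6q ≤ -17. Every candidate vertex is excluded by some other constraint, so the feasible region is empty.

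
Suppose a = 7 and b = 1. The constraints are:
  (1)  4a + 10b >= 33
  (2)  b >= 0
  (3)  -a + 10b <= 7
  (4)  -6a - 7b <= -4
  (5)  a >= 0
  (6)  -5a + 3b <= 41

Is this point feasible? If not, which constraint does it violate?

(1): 38 ≥ 33 ✓
(2): 1 ≥ 0 ✓
(3): 3 ≤ 7 ✓
(4): -49 ≤ -4 ✓
(5): 7 ≥ 0 ✓
(6): -32 ≤ 41 ✓

feasible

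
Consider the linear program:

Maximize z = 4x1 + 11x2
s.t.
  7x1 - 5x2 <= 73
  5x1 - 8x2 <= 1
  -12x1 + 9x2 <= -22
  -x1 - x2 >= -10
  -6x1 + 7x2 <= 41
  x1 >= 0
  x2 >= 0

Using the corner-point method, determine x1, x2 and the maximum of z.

Vertices and z = 4x1 + 11x2:
  (167/51, 98/51) → z = 582/17
  (81/13, 49/13) → z = 863/13
  (16/3, 14/3) → z = 218/3

The optimum lies where -12x1 + 9x2 = -22 and -x1 - x2 = -10.
Solving simultaneously gives x1 = 16/3, x2 = 14/3.

x1 = 16/3, x2 = 14/3, maximum z = 218/3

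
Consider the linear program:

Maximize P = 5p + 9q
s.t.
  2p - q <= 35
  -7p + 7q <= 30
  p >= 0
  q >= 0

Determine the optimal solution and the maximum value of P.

p = 275/7, q = 305/7, maximum P = 4120/7

Feasible corners and P = 5p + 9q:
  (275/7, 305/7) → P = 4120/7
  (35/2, 0) → P = 175/2
  (0, 30/7) → P = 270/7
  (0, 0) → P = 0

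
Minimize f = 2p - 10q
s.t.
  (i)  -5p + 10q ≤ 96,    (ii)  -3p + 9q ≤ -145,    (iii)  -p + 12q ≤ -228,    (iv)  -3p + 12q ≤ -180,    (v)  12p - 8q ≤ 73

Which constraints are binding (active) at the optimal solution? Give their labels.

(ii) and (iii)

Corner points and f = 2p - 10q:
  (-2314/15, -1013/15) → f = 1834/5
  (-104/9, -539/27) → f = 4766/27
  (-237/34, -2663/136) → f = 12367/68
The feasible region is unbounded (it extends along (-2, -3), (-2, -1)), but f strictly increases along every unbounded feasible direction, so there is no improving ray and the minimum is attained at a vertex.

The minimum is at (-104/9, -539/27). Substituting into each constraint, equality holds for (ii) and (iii); the remaining constraints have slack.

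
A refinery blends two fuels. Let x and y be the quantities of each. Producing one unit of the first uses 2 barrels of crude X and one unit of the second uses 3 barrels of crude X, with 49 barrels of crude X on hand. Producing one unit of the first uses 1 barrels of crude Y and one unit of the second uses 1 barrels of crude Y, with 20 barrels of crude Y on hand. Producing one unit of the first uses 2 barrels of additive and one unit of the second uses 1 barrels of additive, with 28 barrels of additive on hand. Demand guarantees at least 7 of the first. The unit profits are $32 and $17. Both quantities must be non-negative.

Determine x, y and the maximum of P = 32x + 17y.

Corner points and P = 32x + 17y:
  (14, 0) → P = 448
  (7, 0) → P = 224
  (35/4, 21/2) → P = 917/2
  (7, 35/3) → P = 1267/3

x = 35/4, y = 21/2, maximum P = 917/2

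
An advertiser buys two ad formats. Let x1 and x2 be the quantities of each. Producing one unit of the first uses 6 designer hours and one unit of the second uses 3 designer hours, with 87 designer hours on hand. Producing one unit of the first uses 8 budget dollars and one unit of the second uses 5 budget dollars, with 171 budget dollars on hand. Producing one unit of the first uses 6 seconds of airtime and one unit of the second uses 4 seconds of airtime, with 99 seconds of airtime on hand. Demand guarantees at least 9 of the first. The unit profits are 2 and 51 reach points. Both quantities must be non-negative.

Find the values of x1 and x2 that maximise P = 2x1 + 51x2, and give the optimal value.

x1 = 9, x2 = 11, maximum P = 579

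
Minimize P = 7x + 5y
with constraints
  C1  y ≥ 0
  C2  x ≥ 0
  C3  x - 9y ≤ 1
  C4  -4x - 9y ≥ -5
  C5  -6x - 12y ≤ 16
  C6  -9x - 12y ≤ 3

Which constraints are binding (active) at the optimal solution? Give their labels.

C1 and C2

Corner points and P = 7x + 5y:
  (0, 0) → P = 0
  (1, 0) → P = 7
  (0, 5/9) → P = 25/9
  (6/5, 1/45) → P = 383/45

The minimum is at (0, 0). Substituting into each constraint, equality holds for C1 and C2; the remaining constraints have slack.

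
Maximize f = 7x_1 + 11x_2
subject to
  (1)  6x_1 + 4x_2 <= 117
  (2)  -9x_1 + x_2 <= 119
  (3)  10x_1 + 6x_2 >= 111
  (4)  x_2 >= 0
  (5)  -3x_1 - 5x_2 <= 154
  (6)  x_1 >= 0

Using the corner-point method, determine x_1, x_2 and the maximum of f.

x_1 = 0, x_2 = 117/4, maximum f = 1287/4

Vertices and f = 7x_1 + 11x_2:
  (39/2, 0) → f = 273/2
  (0, 117/4) → f = 1287/4
  (111/10, 0) → f = 777/10
  (0, 37/2) → f = 407/2

The optimum lies where 6x_1 + 4x_2 = 117 and x_1 = 0.
Solving simultaneously gives x_1 = 0, x_2 = 117/4.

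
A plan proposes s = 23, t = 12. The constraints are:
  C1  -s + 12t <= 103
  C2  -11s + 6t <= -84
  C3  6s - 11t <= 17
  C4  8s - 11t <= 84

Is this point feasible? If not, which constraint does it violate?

not feasible — violates C1

Constraint C1: -s + 12t = 121, which is not ≤ 103. All other constraints are satisfied.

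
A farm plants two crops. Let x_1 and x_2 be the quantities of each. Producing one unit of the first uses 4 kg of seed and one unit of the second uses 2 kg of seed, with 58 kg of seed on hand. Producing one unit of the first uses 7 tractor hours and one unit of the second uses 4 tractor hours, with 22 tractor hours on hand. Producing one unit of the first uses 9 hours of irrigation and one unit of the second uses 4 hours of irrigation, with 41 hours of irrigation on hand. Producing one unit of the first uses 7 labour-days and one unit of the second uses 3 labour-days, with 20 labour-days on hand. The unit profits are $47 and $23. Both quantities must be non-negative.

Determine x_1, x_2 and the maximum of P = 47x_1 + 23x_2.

x_1 = 2, x_2 = 2, maximum P = 140

Corner points and P = 47x_1 + 23x_2:
  (0, 0) → P = 0
  (0, 11/2) → P = 253/2
  (20/7, 0) → P = 940/7
  (2, 2) → P = 140

At the optimal vertex, 7x_1 + 4x_2 = 22 and 7x_1 + 3x_2 = 20.
Solving simultaneously gives x_1 = 2, x_2 = 2.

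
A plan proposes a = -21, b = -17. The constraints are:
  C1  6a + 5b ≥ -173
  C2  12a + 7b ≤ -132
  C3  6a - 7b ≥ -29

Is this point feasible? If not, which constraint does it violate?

not feasible — violates C1

Constraint C1: 6a + 5b = -211, which is not ≥ -173. All other constraints are satisfied.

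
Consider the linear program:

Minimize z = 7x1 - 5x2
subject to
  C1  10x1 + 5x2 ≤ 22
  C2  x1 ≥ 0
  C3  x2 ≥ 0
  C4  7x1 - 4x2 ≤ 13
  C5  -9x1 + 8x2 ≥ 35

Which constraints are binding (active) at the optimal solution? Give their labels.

Extreme points and z = 7x1 - 5x2:
  (0, 22/5) → z = -22
  (1/125, 548/125) → z = -2733/125
  (0, 35/8) → z = -175/8

The minimum is at (0, 22/5). Substituting into each constraint, equality holds for C1 and C2; the remaining constraints have slack.

C1 and C2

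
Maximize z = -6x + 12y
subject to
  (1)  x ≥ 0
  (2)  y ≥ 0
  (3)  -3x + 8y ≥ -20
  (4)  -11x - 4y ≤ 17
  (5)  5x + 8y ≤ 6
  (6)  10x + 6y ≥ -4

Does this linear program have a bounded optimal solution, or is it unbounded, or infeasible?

bounded optimum

Feasible corners and z = -6x + 12y:
  (0, 0) → z = 0
  (0, 3/4) → z = 9
  (6/5, 0) → z = -36/5
The feasible region has finitely many vertices and no improving ray; the maximum is 9 at (0, 3/4).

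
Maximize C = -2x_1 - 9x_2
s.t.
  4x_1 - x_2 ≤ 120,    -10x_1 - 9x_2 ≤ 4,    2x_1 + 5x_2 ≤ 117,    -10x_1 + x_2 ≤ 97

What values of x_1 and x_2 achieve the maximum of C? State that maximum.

Extreme points and C = -2x_1 - 9x_2:
  (538/23, -608/23) → C = 4396/23
  (717/22, 114/11) → C = -1743/11
  (-877/100, 93/10) → C = -1654/25
  (-92/13, 341/13) → C = -2885/13

The optimum lies where 4x_1 - x_2 = 120 and -10x_1 - 9x_2 = 4.
Solving simultaneously gives x_1 = 538/23, x_2 = -608/23.

x_1 = 538/23, x_2 = -608/23, maximum C = 4396/23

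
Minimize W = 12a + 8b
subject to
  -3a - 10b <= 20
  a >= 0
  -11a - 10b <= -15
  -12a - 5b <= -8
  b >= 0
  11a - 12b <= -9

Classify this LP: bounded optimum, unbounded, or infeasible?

Extreme points and W = 12a + 8b:
  (0, 8/5) → W = 64/5
  (1/13, 92/65) → W = 796/65
  (45/121, 12/11) → W = 1596/121
The feasible region has finitely many vertices and no improving ray; the minimum is 796/65 at (1/13, 92/65).

bounded optimum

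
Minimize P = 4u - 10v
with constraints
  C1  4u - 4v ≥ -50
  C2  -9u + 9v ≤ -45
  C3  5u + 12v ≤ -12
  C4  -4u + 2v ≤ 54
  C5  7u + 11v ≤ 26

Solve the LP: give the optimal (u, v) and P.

u = 48/17, v = -37/17, minimum P = 562/17

Feasible corners and P = 4u - 10v:
  (48/17, -37/17) → P = 562/17
  (-32, -37) → P = 242
  (444/29, -214/29) → P = 3916/29
The feasible region is unbounded (it extends along (11, -7), (-1, -2)), but P strictly increases along every unbounded feasible direction, so there is no improving ray and the minimum is attained at a vertex.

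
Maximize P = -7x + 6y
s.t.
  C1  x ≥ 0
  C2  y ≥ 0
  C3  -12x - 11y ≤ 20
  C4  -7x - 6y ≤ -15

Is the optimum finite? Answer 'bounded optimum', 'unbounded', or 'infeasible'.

unbounded

From the feasible point (0, 5/2), moving in the direction (0, 1) keeps every constraint satisfied while P increases without bound.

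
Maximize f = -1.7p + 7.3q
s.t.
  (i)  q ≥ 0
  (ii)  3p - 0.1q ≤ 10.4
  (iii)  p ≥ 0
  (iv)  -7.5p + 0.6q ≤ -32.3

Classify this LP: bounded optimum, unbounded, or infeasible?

infeasible

The boundaries q = 0 and 3p - 0.1q = 10.4 meet at (52/15, 0), but that point violates -7.5p + 0.6q ≤ -32.3. Every candidate vertex is excluded by some other constraint, so the feasible region is empty.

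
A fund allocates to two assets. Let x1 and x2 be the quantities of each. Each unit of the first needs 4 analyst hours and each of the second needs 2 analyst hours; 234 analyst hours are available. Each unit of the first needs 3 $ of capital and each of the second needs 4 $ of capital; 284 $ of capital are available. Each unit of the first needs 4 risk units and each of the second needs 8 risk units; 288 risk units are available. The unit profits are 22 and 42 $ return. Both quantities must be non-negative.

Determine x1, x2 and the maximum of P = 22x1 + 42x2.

x1 = 54, x2 = 9, maximum P = 1566

Feasible corners and P = 22x1 + 42x2:
  (0, 0) → P = 0
  (0, 36) → P = 1512
  (117/2, 0) → P = 1287
  (54, 9) → P = 1566

The binding constraints are 4x1 + 2x2 = 234 and 4x1 + 8x2 = 288.
Solving simultaneously gives x1 = 54, x2 = 9.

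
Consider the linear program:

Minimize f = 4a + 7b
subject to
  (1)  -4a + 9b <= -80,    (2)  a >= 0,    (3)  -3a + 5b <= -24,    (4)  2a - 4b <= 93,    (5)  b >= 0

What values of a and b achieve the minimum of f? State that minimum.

Corner points and f = 4a + 7b:
  (517/2, 106) → f = 1776
  (20, 0) → f = 80
  (93/2, 0) → f = 186

The optimum lies where -4a + 9b = -80 and b = 0.
Solving simultaneously gives a = 20, b = 0.

a = 20, b = 0, minimum f = 80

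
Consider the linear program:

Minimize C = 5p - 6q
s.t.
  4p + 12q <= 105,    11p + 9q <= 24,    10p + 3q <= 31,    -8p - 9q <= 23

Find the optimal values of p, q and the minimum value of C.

p = -407/20, q = 233/15, minimum C = -3899/20

Feasible corners and C = 5p - 6q:
  (-219/32, 353/32) → C = -3213/32
  (-407/20, 233/15) → C = -3899/20
  (69/19, -101/57) → C = 547/19
  (58/11, -239/33) → C = 768/11

The binding constraints are 4p + 12q = 105 and -8p - 9q = 23.
Solving simultaneously gives p = -407/20, q = 233/15.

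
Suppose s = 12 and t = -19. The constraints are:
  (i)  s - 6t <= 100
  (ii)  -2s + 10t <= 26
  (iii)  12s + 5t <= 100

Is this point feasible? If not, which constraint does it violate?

not feasible — violates (i)

Constraint (i): s - 6t = 126, which is not ≤ 100. All other constraints are satisfied.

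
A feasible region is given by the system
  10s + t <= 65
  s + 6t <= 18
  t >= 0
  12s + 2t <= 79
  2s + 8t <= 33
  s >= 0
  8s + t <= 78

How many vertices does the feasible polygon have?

5

Of the 21 pairwise boundary intersections, those satisfying every inequality are:
  (13/2, 0)
  (51/8, 5/4)
  (219/35, 137/70)
  (0, 3)
  (0, 0)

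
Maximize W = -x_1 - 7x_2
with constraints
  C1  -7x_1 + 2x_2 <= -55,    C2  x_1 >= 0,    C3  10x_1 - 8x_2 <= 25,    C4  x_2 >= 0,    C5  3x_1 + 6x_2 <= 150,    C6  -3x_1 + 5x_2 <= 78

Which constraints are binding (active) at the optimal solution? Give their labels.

Feasible corners and W = -x_1 - 7x_2:
  (65/6, 125/12) → W = -335/4
  (105/8, 295/16) → W = -2275/16
  (225/14, 475/28) → W = -3775/28

The maximum is at (65/6, 125/12). Substituting into each constraint, equality holds for C1 and C3; the remaining constraints have slack.

C1 and C3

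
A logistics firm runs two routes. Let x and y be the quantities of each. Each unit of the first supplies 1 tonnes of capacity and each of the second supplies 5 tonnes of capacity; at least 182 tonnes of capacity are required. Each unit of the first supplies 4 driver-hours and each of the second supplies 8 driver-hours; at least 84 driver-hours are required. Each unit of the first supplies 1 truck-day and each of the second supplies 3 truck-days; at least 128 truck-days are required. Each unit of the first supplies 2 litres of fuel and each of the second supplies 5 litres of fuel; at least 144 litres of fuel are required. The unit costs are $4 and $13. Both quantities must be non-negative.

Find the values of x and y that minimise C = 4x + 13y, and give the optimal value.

Corner points and C = 4x + 13y:
  (0, 128/3) → C = 1664/3
  (182, 0) → C = 728
  (47, 27) → C = 539
The feasible region is unbounded (it extends along (0, 1), (1, 0)), but C strictly increases along every unbounded feasible direction, so there is no improving ray and the minimum is attained at a vertex.

x = 47, y = 27, minimum C = 539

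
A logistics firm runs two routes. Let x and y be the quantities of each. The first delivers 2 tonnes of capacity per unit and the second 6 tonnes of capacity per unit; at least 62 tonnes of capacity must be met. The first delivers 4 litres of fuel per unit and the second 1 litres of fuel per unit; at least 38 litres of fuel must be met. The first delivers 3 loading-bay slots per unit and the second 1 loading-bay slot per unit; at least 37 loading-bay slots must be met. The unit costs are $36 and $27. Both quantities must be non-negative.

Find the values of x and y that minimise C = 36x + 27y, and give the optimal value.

Feasible corners and C = 36x + 27y:
  (0, 38) → C = 1026
  (31, 0) → C = 1116
  (10, 7) → C = 549
  (1, 34) → C = 954
The feasible region is unbounded (it extends along (0, 1), (1, 0)), but C strictly increases along every unbounded feasible direction, so there is no improving ray and the minimum is attained at a vertex.

At the optimal vertex, 2x + 6y = 62 and 3x + y = 37.
Solving simultaneously gives x = 10, y = 7.

x = 10, y = 7, minimum C = 549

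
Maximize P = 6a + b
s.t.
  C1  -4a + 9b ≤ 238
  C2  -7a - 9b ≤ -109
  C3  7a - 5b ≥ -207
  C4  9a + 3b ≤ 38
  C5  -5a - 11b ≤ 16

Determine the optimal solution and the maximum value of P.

Extreme points and P = 6a + b:
  (-129/11, 2102/99) → P = -4864/99
  (-4, 74/3) → P = 2/3
  (1/4, 143/12) → P = 161/12

At the optimal vertex, -7a - 9b = -109 and 9a + 3b = 38.
Solving simultaneously gives a = 1/4, b = 143/12.

a = 1/4, b = 143/12, maximum P = 161/12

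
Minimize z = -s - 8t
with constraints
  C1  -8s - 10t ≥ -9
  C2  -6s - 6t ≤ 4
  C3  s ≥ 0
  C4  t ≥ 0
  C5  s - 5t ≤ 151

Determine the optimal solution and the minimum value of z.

s = 0, t = 9/10, minimum z = -36/5

The optimum lies where -8s - 10t = -9 and s = 0.
Solving simultaneously gives s = 0, t = 9/10.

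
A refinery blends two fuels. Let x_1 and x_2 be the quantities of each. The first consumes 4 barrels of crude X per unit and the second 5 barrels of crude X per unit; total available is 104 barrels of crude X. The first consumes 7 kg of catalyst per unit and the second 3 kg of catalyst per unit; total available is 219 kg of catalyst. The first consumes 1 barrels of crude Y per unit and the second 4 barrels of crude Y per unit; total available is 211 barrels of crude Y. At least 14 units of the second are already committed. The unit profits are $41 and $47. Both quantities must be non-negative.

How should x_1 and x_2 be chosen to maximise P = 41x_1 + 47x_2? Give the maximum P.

Corner points and P = 41x_1 + 47x_2:
  (0, 104/5) → P = 4888/5
  (0, 14) → P = 658
  (17/2, 14) → P = 2013/2

The binding constraints are 4x_1 + 5x_2 = 104 and x_2 = 14.
Solving simultaneously gives x_1 = 17/2, x_2 = 14.

x_1 = 17/2, x_2 = 14, maximum P = 2013/2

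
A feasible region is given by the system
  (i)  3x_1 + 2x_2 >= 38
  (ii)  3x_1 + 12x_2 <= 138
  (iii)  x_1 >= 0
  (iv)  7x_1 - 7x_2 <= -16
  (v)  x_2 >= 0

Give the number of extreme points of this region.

The feasible vertices (each the meet of two boundaries and inside every other half-plane) are:
  (6, 10)
  (234/35, 314/35)
  (258/35, 338/35)

3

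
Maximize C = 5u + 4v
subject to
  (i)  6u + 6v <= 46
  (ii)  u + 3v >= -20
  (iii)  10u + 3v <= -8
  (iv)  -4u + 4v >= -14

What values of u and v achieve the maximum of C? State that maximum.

Corner points and C = 5u + 4v:
  (-31/7, 254/21) → C = 551/21
  (-19/8, -47/8) → C = -283/8
  (5/26, -43/13) → C = -319/26
The feasible region is unbounded (it extends along (-3, 1), (-1, 1)), but C strictly decreases along every unbounded feasible direction, so there is no improving ray and the maximum is attained at a vertex.

u = -31/7, v = 254/21, maximum C = 551/21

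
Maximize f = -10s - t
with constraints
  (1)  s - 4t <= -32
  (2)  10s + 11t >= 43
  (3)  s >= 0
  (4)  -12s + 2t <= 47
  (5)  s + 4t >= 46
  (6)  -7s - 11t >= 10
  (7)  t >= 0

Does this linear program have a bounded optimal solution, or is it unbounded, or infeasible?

infeasible

The boundaries s - 4t = -32 and s + 4t = 46 meet at (7, 39/4), but that point violates -7s - 11t ≥ 10. Every candidate vertex is excluded by some other constraint, so the feasible region is empty.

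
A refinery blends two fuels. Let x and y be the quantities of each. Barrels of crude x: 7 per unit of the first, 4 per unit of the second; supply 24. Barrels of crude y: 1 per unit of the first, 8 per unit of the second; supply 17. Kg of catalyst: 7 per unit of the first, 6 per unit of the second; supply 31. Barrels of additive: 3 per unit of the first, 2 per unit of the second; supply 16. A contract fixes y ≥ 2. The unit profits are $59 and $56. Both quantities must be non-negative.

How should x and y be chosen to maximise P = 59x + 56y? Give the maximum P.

Vertices and P = 59x + 56y:
  (0, 17/8) → P = 119
  (0, 2) → P = 112
  (1, 2) → P = 171

x = 1, y = 2, maximum P = 171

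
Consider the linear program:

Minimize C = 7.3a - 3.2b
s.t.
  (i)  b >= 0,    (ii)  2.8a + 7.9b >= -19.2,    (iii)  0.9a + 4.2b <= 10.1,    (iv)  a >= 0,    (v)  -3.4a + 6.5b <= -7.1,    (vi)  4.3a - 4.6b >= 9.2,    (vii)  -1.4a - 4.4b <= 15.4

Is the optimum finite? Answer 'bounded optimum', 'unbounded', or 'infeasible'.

bounded optimum

Feasible corners and C = 7.3a - 3.2b:
  (101/9, 0) → C = 7373/90
  (92/43, 0) → C = 3358/215
  (9547/2013, 2795/2013) → C = 202497/6710
  (2714/1231, 75/1231) → C = 97861/6155
The feasible region has finitely many vertices and no improving ray; the minimum is 3358/215 at (92/43, 0).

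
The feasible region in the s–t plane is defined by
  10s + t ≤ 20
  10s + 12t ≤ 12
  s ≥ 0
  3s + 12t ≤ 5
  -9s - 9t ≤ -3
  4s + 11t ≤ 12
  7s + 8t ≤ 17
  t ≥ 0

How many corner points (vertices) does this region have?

5

The feasible vertices (each the meet of two boundaries and inside every other half-plane) are:
  (1, 1/6)
  (6/5, 0)
  (0, 5/12)
  (0, 1/3)
  (1/3, 0)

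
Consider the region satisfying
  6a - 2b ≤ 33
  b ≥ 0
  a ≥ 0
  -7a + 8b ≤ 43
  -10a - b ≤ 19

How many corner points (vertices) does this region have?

4

Intersecting each pair of boundary lines and keeping only the points that satisfy every inequality leaves:
  (11/2, 0)
  (175/17, 489/34)
  (0, 0)
  (0, 43/8)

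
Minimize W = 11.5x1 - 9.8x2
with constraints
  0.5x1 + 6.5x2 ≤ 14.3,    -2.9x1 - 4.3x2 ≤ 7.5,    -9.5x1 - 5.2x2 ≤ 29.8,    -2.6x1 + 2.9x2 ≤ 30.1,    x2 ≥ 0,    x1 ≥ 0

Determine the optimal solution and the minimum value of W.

Corner points and W = 11.5x1 - 9.8x2:
  (28.6, 0) → W = 328.9
  (0, 2.2) → W = -21.56
  (0, 0) → W = 0

At the optimal vertex, 0.5x1 + 6.5x2 = 14.3 and x1 = 0.
Solving simultaneously gives x1 = 0, x2 = 2.2.

x1 = 0, x2 = 2.2, minimum W = -21.56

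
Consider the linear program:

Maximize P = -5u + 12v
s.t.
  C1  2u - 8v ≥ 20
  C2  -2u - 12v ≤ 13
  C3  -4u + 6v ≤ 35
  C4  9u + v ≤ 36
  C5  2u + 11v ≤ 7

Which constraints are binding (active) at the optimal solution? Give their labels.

Vertices and P = -5u + 12v:
  (17/5, -33/20) → P = -184/5
  (154/37, -54/37) → P = -1418/37
  (445/106, -189/106) → P = -4493/106

The maximum is at (17/5, -33/20). Substituting into each constraint, equality holds for C1 and C2; the remaining constraints have slack.

C1 and C2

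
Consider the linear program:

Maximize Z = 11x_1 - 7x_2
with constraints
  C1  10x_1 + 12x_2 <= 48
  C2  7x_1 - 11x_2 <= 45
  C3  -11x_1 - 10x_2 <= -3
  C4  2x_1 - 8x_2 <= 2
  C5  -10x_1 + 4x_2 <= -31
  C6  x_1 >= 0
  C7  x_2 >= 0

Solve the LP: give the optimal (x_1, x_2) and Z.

Feasible corners and Z = 11x_1 - 7x_2:
  (51/13, 19/26) → Z = 989/26
  (141/40, 17/16) → Z = 2507/80
  (10/3, 7/12) → Z = 391/12

The optimum lies where 10x_1 + 12x_2 = 48 and 2x_1 - 8x_2 = 2.
Solving simultaneously gives x_1 = 51/13, x_2 = 19/26.

x_1 = 51/13, x_2 = 19/26, maximum Z = 989/26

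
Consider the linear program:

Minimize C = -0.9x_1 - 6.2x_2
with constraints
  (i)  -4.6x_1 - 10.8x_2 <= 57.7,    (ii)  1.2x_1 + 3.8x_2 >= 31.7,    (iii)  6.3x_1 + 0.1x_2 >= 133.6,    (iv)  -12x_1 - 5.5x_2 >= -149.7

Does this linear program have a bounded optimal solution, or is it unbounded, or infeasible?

infeasible

The boundaries -4.6x_1 - 10.8x_2 = 57.7 and 1.2x_1 + 3.8x_2 = 31.7 meet at (-28081/226, 10753/226), but that point violates 6.3x_1 + 0.1x_2 ≥ 133.6. Every candidate vertex is excluded by some other constraint, so the feasible region is empty.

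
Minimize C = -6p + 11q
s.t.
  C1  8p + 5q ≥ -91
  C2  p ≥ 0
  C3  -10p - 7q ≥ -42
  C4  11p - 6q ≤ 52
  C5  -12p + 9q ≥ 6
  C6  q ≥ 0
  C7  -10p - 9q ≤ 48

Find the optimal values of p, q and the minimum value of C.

p = 0, q = 2/3, minimum C = 22/3

Corner points and C = -6p + 11q:
  (0, 6) → C = 66
  (0, 2/3) → C = 22/3
  (56/29, 94/29) → C = 698/29

The optimum lies where p = 0 and -12p + 9q = 6.
Solving simultaneously gives p = 0, q = 2/3.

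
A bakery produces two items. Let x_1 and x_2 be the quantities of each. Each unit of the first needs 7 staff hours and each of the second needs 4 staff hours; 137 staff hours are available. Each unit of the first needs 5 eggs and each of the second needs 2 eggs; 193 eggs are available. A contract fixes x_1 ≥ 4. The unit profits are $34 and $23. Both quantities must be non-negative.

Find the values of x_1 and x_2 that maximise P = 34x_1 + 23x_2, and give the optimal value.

x_1 = 4, x_2 = 109/4, maximum P = 3051/4

At the optimal vertex, 7x_1 + 4x_2 = 137 and x_1 = 4.
Solving simultaneously gives x_1 = 4, x_2 = 109/4.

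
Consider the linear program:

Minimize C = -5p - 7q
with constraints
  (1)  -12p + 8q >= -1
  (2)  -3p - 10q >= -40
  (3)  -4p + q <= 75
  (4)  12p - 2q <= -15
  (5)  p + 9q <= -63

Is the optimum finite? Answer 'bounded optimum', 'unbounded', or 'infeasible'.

bounded optimum

Extreme points and C = -5p - 7q:
  (-601/20, -226/5) → C = 9333/20
  (-495/116, -757/116) → C = 3887/58
  (-738/37, -177/37) → C = 4929/37
The feasible region has finitely many vertices and no improving ray; the minimum is 3887/58 at (-495/116, -757/116).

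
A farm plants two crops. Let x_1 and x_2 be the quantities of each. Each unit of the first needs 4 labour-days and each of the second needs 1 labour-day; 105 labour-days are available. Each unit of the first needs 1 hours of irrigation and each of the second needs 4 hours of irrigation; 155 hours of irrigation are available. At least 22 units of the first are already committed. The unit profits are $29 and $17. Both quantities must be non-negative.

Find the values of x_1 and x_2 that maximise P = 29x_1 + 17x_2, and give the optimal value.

x_1 = 22, x_2 = 17, maximum P = 927

Feasible corners and P = 29x_1 + 17x_2:
  (105/4, 0) → P = 3045/4
  (22, 0) → P = 638
  (22, 17) → P = 927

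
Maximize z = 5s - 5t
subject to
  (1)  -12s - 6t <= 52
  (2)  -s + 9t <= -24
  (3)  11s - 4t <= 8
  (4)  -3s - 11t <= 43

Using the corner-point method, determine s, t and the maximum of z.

Extreme points and z = 5s - 5t:
  (-54/19, -170/57) → z = 40/57
  (-157/57, -60/19) → z = 115/57
  (-24/95, -256/95) → z = 232/19
  (-12/19, -71/19) → z = 295/19

s = -12/19, t = -71/19, maximum z = 295/19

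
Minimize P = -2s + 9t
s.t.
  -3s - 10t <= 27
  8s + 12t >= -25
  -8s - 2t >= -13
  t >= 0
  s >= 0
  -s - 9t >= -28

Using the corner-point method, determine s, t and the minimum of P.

Feasible corners and P = -2s + 9t:
  (13/8, 0) → P = -13/4
  (61/70, 211/70) → P = 1777/70
  (0, 0) → P = 0
  (0, 28/9) → P = 28

The optimum lies where -8s - 2t = -13 and t = 0.
Solving simultaneously gives s = 13/8, t = 0.

s = 13/8, t = 0, minimum P = -13/4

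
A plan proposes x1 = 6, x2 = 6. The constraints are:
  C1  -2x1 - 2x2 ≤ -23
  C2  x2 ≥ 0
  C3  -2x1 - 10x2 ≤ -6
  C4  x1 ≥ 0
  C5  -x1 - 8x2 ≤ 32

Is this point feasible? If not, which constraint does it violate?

feasible

C1: -24 ≤ -23 ✓
C2: 6 ≥ 0 ✓
C3: -72 ≤ -6 ✓
C4: 6 ≥ 0 ✓
C5: -54 ≤ 32 ✓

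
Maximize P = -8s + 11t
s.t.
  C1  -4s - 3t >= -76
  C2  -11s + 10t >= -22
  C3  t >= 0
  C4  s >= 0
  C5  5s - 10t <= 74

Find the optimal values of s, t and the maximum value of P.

s = 0, t = 76/3, maximum P = 836/3

Extreme points and P = -8s + 11t:
  (826/73, 748/73) → P = 1620/73
  (0, 76/3) → P = 836/3
  (2, 0) → P = -16
  (0, 0) → P = 0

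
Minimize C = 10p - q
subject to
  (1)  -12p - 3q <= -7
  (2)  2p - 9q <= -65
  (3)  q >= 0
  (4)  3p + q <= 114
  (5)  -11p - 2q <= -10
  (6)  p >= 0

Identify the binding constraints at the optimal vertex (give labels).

(4) and (6)

Feasible corners and C = 10p - q:
  (961/29, 423/29) → C = 9187/29
  (0, 65/9) → C = -65/9
  (0, 114) → C = -114

The minimum is at (0, 114). Substituting into each constraint, equality holds for (4) and (6); the remaining constraints have slack.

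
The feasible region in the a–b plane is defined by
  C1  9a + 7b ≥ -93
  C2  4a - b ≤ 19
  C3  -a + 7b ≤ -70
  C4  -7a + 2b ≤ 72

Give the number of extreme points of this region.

3

The feasible vertices (each the meet of two boundaries and inside every other half-plane) are:
  (40/37, -543/37)
  (-23/10, -723/70)
  (7/3, -29/3)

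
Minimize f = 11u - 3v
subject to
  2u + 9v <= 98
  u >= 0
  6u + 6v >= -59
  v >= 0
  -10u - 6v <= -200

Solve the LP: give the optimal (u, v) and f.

Corner points and f = 11u - 3v:
  (49, 0) → f = 539
  (202/13, 290/39) → f = 1932/13
  (20, 0) → f = 220

The binding constraints are 2u + 9v = 98 and -10u - 6v = -200.
Solving simultaneously gives u = 202/13, v = 290/39.

u = 202/13, v = 290/39, minimum f = 1932/13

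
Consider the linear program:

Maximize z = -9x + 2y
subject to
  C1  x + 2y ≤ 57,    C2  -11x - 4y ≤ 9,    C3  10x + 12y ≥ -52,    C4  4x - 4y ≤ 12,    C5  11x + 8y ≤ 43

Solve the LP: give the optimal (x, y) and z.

Corner points and z = -9x + 2y:
  (1/5, -14/5) → z = -37/5
  (-61/11, 13) → z = 835/11
  (67/19, 10/19) → z = -583/19

The optimum lies where -11x - 4y = 9 and 11x + 8y = 43.
Solving simultaneously gives x = -61/11, y = 13.

x = -61/11, y = 13, maximum z = 835/11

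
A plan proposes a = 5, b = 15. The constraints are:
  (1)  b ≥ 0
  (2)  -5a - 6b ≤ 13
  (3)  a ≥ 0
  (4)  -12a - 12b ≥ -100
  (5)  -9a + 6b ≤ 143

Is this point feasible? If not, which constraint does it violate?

Constraint (4): -12a - 12b = -240, which is not ≥ -100. All other constraints are satisfied.

not feasible — violates (4)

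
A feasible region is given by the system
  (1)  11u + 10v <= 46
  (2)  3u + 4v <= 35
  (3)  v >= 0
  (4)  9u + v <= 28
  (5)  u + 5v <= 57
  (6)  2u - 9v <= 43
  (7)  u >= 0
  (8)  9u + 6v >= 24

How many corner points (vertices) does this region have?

Pairwise boundary intersections that survive every other constraint:
  (234/79, 106/79)
  (0, 23/5)
  (28/9, 0)
  (8/3, 0)
  (0, 4)

5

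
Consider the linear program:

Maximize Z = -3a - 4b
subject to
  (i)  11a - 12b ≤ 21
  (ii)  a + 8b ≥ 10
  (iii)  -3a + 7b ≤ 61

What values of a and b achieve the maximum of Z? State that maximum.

a = -418/31, b = 91/31, maximum Z = 890/31

Extreme points and Z = -3a - 4b:
  (72/25, 89/100) → Z = -61/5
  (879/41, 734/41) → Z = -5573/41
  (-418/31, 91/31) → Z = 890/31

At the optimal vertex, a + 8b = 10 and -3a + 7b = 61.
Solving simultaneously gives a = -418/31, b = 91/31.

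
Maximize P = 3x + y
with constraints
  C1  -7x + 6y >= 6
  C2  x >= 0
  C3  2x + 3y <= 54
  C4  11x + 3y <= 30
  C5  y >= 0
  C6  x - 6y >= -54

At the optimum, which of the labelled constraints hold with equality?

Extreme points and P = 3x + y:
  (0, 1) → P = 1
  (54/29, 92/29) → P = 254/29
  (0, 9) → P = 9
  (6/23, 208/23) → P = 226/23

The maximum is at (6/23, 208/23). Substituting into each constraint, equality holds for C4 and C6; the remaining constraints have slack.

C4 and C6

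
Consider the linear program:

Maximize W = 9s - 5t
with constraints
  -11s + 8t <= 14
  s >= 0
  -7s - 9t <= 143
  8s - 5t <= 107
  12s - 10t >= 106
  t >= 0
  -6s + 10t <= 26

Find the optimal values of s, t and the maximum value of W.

s = 24, t = 17, maximum W = 131

Vertices and W = 9s - 5t:
  (107/8, 0) → W = 963/8
  (24, 17) → W = 131
  (53/6, 0) → W = 159/2
  (22, 79/5) → W = 119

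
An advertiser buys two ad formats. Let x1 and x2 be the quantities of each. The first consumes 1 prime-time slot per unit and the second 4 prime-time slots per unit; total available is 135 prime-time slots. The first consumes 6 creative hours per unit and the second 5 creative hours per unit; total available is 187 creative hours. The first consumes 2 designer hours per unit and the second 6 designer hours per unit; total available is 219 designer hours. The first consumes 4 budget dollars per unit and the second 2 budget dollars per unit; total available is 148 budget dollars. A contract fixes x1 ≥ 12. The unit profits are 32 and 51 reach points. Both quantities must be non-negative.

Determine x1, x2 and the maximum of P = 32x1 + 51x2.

Feasible corners and P = 32x1 + 51x2:
  (187/6, 0) → P = 2992/3
  (12, 0) → P = 384
  (12, 23) → P = 1557

At the optimal vertex, 6x1 + 5x2 = 187 and x1 = 12.
Solving simultaneously gives x1 = 12, x2 = 23.

x1 = 12, x2 = 23, maximum P = 1557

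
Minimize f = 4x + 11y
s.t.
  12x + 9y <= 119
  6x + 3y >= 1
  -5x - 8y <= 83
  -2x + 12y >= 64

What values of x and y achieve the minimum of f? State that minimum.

x = -30/13, y = 193/39, minimum f = 1763/39

Feasible corners and f = 4x + 11y:
  (-58/3, 39) → f = 1055/3
  (142/27, 503/81) → f = 7237/81
  (-30/13, 193/39) → f = 1763/39

The binding constraints are 6x + 3y = 1 and -2x + 12y = 64.
Solving simultaneously gives x = -30/13, y = 193/39.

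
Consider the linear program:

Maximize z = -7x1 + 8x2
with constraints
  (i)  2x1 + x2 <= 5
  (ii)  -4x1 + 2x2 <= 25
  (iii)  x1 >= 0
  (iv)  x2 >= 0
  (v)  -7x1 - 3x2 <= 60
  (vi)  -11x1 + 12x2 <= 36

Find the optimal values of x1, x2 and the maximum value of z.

x1 = 24/35, x2 = 127/35, maximum z = 848/35

Feasible corners and z = -7x1 + 8x2:
  (5/2, 0) → z = -35/2
  (24/35, 127/35) → z = 848/35
  (0, 0) → z = 0
  (0, 3) → z = 24

The optimum lies where 2x1 + x2 = 5 and -11x1 + 12x2 = 36.
Solving simultaneously gives x1 = 24/35, x2 = 127/35.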